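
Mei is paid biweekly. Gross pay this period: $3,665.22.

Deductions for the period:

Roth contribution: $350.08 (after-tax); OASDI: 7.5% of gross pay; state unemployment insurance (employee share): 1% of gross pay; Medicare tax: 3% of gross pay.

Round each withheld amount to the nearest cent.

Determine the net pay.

$2,893.64

OASDI: $3,665.22 × 0.075 = $274.89
Medicare tax: $3,665.22 × 0.03 = $109.96
State unemployment insurance (employee share): $3,665.22 × 0.01 = $36.65
Roth contribution: $350.08
Total deductions = $274.89 + $109.96 + $36.65 + $350.08 = $771.58
Net pay = $3,665.22 − $771.58 = $2,893.64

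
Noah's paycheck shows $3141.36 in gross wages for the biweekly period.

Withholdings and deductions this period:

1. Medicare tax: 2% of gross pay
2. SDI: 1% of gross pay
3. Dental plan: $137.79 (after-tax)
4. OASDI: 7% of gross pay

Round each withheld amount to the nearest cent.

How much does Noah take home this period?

$2689.43

SDI: $3141.36 × 0.01 = $31.41
OASDI: $3141.36 × 0.07 = $219.90
Medicare tax: $3141.36 × 0.02 = $62.83
Dental plan: $137.79
Total deductions = $31.41 + $219.90 + $62.83 + $137.79 = $451.93
Net pay = $3141.36 − $451.93 = $2689.43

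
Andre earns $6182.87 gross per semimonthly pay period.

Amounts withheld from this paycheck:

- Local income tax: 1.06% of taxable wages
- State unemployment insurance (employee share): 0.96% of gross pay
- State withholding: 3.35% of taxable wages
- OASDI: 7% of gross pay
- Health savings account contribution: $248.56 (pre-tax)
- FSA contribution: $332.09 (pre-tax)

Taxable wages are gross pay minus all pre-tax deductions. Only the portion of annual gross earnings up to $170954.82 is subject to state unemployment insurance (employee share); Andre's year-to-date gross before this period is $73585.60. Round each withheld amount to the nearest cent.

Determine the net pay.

FSA contribution: $332.09
Health savings account contribution: $248.56
Pre-tax total = $332.09 + $248.56 = $580.65
Taxable wages = $6182.87 − $580.65 = $5602.22
State withholding: $5602.22 × 0.0335 = $187.67
Local income tax: $5602.22 × 0.0106 = $59.38
OASDI: $6182.87 × 0.07 = $432.80
State unemployment insurance (employee share): cap not yet reached, full $6182.87 is subject → $6182.87 × 0.0096 = $59.36
Total deductions = $332.09 + $248.56 + $187.67 + $59.38 + $432.80 + $59.36 = $1319.86
Net pay = $6182.87 − $1319.86 = $4863.01

$4863.01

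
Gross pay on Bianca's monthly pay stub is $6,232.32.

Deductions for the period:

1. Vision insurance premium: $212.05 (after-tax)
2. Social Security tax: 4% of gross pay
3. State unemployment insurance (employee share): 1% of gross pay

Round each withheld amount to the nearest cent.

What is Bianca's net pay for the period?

$5,708.66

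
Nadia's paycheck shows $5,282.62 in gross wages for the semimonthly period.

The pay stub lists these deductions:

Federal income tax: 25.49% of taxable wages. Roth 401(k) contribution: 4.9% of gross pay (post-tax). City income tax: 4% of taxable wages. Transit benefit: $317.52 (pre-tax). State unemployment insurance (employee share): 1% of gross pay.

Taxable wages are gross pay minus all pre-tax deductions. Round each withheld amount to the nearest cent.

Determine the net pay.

Transit benefit: $317.52
Taxable wages = $5,282.62 − $317.52 = $4,965.10
City income tax: $4,965.10 × 0.04 = $198.60
Federal income tax: $4,965.10 × 0.2549 = $1,265.60
State unemployment insurance (employee share): $5,282.62 × 0.01 = $52.83
Roth 401(k) contribution: $5,282.62 × 0.049 = $258.85
Total deductions = $317.52 + $198.60 + $1,265.60 + $52.83 + $258.85 = $2,093.40
Net pay = $5,282.62 − $2,093.40 = $3,189.22

$3,189.22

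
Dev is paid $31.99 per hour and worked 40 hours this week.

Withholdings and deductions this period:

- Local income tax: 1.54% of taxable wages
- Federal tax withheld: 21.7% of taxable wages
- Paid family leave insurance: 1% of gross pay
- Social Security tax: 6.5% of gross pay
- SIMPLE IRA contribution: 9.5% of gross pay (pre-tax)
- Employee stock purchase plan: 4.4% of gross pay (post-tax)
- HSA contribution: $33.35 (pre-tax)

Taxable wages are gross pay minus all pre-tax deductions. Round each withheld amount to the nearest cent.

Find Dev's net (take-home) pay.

Gross pay: 40 × $31.99 = $1,279.60
SIMPLE IRA contribution: $1,279.60 × 0.095 = $121.56
HSA contribution: $33.35
Pre-tax total = $121.56 + $33.35 = $154.91
Taxable wages = $1,279.60 − $154.91 = $1,124.69
Federal tax withheld: $1,124.69 × 0.217 = $244.06
Local income tax: $1,124.69 × 0.0154 = $17.32
Paid family leave insurance: $1,279.60 × 0.01 = $12.80
Social Security tax: $1,279.60 × 0.065 = $83.17
Employee stock purchase plan: $1,279.60 × 0.044 = $56.30
Total deductions = $121.56 + $33.35 + $244.06 + $17.32 + $12.80 + $83.17 + $56.30 = $568.56
Net pay = $1,279.60 − $568.56 = $711.04

$711.04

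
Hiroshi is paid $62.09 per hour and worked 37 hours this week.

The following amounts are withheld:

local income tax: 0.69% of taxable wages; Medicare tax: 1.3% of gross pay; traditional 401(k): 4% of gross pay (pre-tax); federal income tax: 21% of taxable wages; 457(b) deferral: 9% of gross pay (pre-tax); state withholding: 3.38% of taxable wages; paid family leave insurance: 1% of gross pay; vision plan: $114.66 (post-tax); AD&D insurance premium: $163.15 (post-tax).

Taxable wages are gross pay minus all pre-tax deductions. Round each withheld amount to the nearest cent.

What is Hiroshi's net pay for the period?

$1,166.96

Gross pay: 37 × $62.09 = $2,297.33
457(b) deferral: $2,297.33 × 0.09 = $206.76
Traditional 401(k): $2,297.33 × 0.04 = $91.89
Pre-tax total = $206.76 + $91.89 = $298.65
Taxable wages = $2,297.33 − $298.65 = $1,998.68
Local income tax: $1,998.68 × 0.0069 = $13.79
State withholding: $1,998.68 × 0.0338 = $67.56
Federal income tax: $1,998.68 × 0.21 = $419.72
Paid family leave insurance: $2,297.33 × 0.01 = $22.97
Medicare tax: $2,297.33 × 0.013 = $29.87
AD&D insurance premium: $163.15
Vision plan: $114.66
Total deductions = $206.76 + $91.89 + $13.79 + $67.56 + $419.72 + $22.97 + $29.87 + $163.15 + $114.66 = $1,130.37
Net pay = $2,297.33 − $1,130.37 = $1,166.96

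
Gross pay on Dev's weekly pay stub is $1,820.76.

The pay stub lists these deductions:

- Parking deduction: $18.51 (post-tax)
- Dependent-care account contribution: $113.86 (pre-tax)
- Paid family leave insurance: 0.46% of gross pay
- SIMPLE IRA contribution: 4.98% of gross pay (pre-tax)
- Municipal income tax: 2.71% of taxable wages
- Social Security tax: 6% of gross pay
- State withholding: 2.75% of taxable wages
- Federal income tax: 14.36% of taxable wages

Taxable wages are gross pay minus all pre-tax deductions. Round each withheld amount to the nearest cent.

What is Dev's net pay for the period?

Dependent-care account contribution: $113.86
SIMPLE IRA contribution: $1,820.76 × 0.0498 = $90.67
Pre-tax total = $113.86 + $90.67 = $204.53
Taxable wages = $1,820.76 − $204.53 = $1,616.23
State withholding: $1,616.23 × 0.0275 = $44.45
Federal income tax: $1,616.23 × 0.1436 = $232.09
Municipal income tax: $1,616.23 × 0.0271 = $43.80
Social Security tax: $1,820.76 × 0.06 = $109.25
Paid family leave insurance: $1,820.76 × 0.0046 = $8.38
Parking deduction: $18.51
Total deductions = $113.86 + $90.67 + $44.45 + $232.09 + $43.80 + $109.25 + $8.38 + $18.51 = $661.01
Net pay = $1,820.76 − $661.01 = $1,159.75

$1,159.75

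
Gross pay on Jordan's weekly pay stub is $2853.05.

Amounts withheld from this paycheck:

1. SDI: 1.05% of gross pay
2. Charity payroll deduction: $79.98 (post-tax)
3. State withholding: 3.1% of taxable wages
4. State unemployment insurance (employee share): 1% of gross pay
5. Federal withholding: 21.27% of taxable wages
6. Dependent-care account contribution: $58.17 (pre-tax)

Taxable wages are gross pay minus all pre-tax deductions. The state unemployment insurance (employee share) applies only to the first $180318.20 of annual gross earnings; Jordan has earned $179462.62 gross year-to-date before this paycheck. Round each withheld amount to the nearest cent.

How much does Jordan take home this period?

$1995.27

Dependent-care account contribution: $58.17
Taxable wages = $2853.05 − $58.17 = $2794.88
Federal withholding: $2794.88 × 0.2127 = $594.47
State withholding: $2794.88 × 0.031 = $86.64
SDI: $2853.05 × 0.0105 = $29.96
State unemployment insurance (employee share): only $180318.20 − $179462.62 = $855.58 of this check is subject → $855.58 × 0.01 = $8.56
Charity payroll deduction: $79.98
Total deductions = $58.17 + $594.47 + $86.64 + $29.96 + $8.56 + $79.98 = $857.78
Net pay = $2853.05 − $857.78 = $1995.27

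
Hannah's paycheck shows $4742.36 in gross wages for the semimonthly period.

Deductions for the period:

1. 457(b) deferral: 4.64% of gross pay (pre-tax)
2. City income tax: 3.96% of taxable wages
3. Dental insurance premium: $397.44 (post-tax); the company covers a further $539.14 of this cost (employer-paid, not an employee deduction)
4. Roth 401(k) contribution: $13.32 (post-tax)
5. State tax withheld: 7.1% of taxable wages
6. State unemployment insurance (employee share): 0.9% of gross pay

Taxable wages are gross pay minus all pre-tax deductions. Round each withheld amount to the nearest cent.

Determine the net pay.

457(b) deferral: $4742.36 × 0.0464 = $220.05
Taxable wages = $4742.36 − $220.05 = $4522.31
State tax withheld: $4522.31 × 0.071 = $321.08
City income tax: $4522.31 × 0.0396 = $179.08
State unemployment insurance (employee share): $4742.36 × 0.009 = $42.68
Roth 401(k) contribution: $13.32
Dental insurance premium: $397.44
(Employer's $539.14 toward dental insurance premium is not withheld from the employee.)
Total deductions = $220.05 + $321.08 + $179.08 + $42.68 + $13.32 + $397.44 = $1173.65
Net pay = $4742.36 − $1173.65 = $3568.71

$3568.71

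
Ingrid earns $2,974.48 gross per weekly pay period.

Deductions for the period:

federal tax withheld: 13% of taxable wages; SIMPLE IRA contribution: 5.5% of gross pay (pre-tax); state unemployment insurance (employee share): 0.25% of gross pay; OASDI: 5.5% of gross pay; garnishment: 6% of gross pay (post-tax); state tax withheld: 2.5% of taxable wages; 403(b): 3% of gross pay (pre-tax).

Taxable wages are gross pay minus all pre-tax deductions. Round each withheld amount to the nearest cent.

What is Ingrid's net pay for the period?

$1,950.29

403(b): $2,974.48 × 0.03 = $89.23
SIMPLE IRA contribution: $2,974.48 × 0.055 = $163.60
Pre-tax total = $89.23 + $163.60 = $252.83
Taxable wages = $2,974.48 − $252.83 = $2,721.65
Federal tax withheld: $2,721.65 × 0.13 = $353.81
State tax withheld: $2,721.65 × 0.025 = $68.04
State unemployment insurance (employee share): $2,974.48 × 0.0025 = $7.44
OASDI: $2,974.48 × 0.055 = $163.60
Garnishment: $2,974.48 × 0.06 = $178.47
Total deductions = $89.23 + $163.60 + $353.81 + $68.04 + $7.44 + $163.60 + $178.47 = $1,024.19
Net pay = $2,974.48 − $1,024.19 = $1,950.29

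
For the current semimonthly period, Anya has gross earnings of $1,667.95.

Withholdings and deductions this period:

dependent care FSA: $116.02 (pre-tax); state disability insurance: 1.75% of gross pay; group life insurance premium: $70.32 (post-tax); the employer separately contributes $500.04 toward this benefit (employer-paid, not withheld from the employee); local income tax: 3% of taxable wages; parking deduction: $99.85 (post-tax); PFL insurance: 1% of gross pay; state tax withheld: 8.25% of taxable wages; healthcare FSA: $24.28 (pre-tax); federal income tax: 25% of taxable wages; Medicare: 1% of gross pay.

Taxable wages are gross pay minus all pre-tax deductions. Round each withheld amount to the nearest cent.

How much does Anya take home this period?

Healthcare FSA: $24.28
Dependent care FSA: $116.02
Pre-tax total = $24.28 + $116.02 = $140.30
Taxable wages = $1,667.95 − $140.30 = $1,527.65
Local income tax: $1,527.65 × 0.03 = $45.83
Federal income tax: $1,527.65 × 0.25 = $381.91
State tax withheld: $1,527.65 × 0.0825 = $126.03
PFL insurance: $1,667.95 × 0.01 = $16.68
Medicare: $1,667.95 × 0.01 = $16.68
State disability insurance: $1,667.95 × 0.0175 = $29.19
Parking deduction: $99.85
Group life insurance premium: $70.32
(Employer's $500.04 toward group life insurance premium is not withheld from the employee.)
Total deductions = $24.28 + $116.02 + $45.83 + $381.91 + $126.03 + $16.68 + $16.68 + $29.19 + $99.85 + $70.32 = $926.79
Net pay = $1,667.95 − $926.79 = $741.16

$741.16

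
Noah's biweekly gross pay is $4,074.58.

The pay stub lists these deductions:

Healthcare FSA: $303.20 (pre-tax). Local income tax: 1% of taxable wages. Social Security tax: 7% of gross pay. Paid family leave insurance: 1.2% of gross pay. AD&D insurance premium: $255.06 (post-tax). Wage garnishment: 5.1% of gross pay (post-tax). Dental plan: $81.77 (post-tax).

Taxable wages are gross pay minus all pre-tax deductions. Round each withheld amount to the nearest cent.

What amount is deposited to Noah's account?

$2,854.93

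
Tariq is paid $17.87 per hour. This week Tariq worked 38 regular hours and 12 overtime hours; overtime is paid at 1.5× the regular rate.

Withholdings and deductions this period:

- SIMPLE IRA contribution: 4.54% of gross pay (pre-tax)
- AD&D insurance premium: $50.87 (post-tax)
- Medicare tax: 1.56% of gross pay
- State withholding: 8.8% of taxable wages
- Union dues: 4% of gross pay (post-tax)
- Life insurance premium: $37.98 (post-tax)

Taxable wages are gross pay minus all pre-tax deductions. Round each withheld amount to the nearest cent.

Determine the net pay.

Regular pay: 38 × $17.87 = $679.06
Overtime pay: 12 × $17.87 × 1.5 = $321.66
Gross pay = $679.06 + $321.66 = $1,000.72
SIMPLE IRA contribution: $1,000.72 × 0.0454 = $45.43
Taxable wages = $1,000.72 − $45.43 = $955.29
State withholding: $955.29 × 0.088 = $84.07
Medicare tax: $1,000.72 × 0.0156 = $15.61
AD&D insurance premium: $50.87
Union dues: $1,000.72 × 0.04 = $40.03
Life insurance premium: $37.98
Total deductions = $45.43 + $84.07 + $15.61 + $50.87 + $40.03 + $37.98 = $273.99
Net pay = $1,000.72 − $273.99 = $726.73

$726.73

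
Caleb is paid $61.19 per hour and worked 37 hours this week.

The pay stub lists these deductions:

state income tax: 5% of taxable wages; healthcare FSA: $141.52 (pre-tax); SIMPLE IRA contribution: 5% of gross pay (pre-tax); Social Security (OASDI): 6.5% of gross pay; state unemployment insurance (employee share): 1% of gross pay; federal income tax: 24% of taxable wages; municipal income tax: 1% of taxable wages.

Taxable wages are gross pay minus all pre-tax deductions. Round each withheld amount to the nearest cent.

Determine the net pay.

$1,236.72

Gross pay: 37 × $61.19 = $2,264.03
SIMPLE IRA contribution: $2,264.03 × 0.05 = $113.20
Healthcare FSA: $141.52
Pre-tax total = $113.20 + $141.52 = $254.72
Taxable wages = $2,264.03 − $254.72 = $2,009.31
Municipal income tax: $2,009.31 × 0.01 = $20.09
State income tax: $2,009.31 × 0.05 = $100.47
Federal income tax: $2,009.31 × 0.24 = $482.23
Social Security (OASDI): $2,264.03 × 0.065 = $147.16
State unemployment insurance (employee share): $2,264.03 × 0.01 = $22.64
Total deductions = $113.20 + $141.52 + $20.09 + $100.47 + $482.23 + $147.16 + $22.64 = $1,027.31
Net pay = $2,264.03 − $1,027.31 = $1,236.72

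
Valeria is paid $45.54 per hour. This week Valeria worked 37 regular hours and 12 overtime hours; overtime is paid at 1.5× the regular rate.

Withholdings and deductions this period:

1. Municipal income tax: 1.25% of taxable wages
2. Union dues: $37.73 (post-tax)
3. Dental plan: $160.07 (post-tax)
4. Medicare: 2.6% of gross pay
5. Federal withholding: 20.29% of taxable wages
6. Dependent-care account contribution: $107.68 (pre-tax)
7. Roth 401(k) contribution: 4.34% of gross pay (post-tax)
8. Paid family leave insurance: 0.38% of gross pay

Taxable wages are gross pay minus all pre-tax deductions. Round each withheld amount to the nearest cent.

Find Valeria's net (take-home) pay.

Regular pay: 37 × $45.54 = $1684.98
Overtime pay: 12 × $45.54 × 1.5 = $819.72
Gross pay = $1684.98 + $819.72 = $2504.70
Dependent-care account contribution: $107.68
Taxable wages = $2504.70 − $107.68 = $2397.02
Federal withholding: $2397.02 × 0.2029 = $486.36
Municipal income tax: $2397.02 × 0.0125 = $29.96
Paid family leave insurance: $2504.70 × 0.0038 = $9.52
Medicare: $2504.70 × 0.026 = $65.12
Roth 401(k) contribution: $2504.70 × 0.0434 = $108.70
Union dues: $37.73
Dental plan: $160.07
Total deductions = $107.68 + $486.36 + $29.96 + $9.52 + $65.12 + $108.70 + $37.73 + $160.07 = $1005.14
Net pay = $2504.70 − $1005.14 = $1499.56

$1499.56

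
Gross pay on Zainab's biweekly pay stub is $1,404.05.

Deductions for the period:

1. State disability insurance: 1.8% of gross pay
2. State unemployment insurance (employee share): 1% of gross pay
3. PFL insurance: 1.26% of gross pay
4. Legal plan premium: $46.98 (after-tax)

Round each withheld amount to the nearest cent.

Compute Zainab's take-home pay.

$1,300.07

State unemployment insurance (employee share): $1,404.05 × 0.01 = $14.04
State disability insurance: $1,404.05 × 0.018 = $25.27
PFL insurance: $1,404.05 × 0.0126 = $17.69
Legal plan premium: $46.98
Total deductions = $14.04 + $25.27 + $17.69 + $46.98 = $103.98
Net pay = $1,404.05 − $103.98 = $1,300.07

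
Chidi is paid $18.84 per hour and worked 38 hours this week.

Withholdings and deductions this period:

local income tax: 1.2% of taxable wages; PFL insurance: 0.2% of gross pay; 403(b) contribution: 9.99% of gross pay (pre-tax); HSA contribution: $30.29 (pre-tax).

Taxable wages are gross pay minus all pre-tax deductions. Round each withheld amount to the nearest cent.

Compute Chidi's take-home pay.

Gross pay: 38 × $18.84 = $715.92
403(b) contribution: $715.92 × 0.0999 = $71.52
HSA contribution: $30.29
Pre-tax total = $71.52 + $30.29 = $101.81
Taxable wages = $715.92 − $101.81 = $614.11
Local income tax: $614.11 × 0.012 = $7.37
PFL insurance: $715.92 × 0.002 = $1.43
Total deductions = $71.52 + $30.29 + $7.37 + $1.43 = $110.61
Net pay = $715.92 − $110.61 = $605.31

$605.31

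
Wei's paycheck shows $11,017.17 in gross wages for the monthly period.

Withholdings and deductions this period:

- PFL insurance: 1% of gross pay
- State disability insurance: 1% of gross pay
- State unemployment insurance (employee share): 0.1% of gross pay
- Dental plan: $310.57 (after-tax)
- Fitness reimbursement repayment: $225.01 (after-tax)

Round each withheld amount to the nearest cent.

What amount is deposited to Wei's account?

State disability insurance: $11,017.17 × 0.01 = $110.17
State unemployment insurance (employee share): $11,017.17 × 0.001 = $11.02
PFL insurance: $11,017.17 × 0.01 = $110.17
Fitness reimbursement repayment: $225.01
Dental plan: $310.57
Total deductions = $110.17 + $11.02 + $110.17 + $225.01 + $310.57 = $766.94
Net pay = $11,017.17 − $766.94 = $10,250.23

$10,250.23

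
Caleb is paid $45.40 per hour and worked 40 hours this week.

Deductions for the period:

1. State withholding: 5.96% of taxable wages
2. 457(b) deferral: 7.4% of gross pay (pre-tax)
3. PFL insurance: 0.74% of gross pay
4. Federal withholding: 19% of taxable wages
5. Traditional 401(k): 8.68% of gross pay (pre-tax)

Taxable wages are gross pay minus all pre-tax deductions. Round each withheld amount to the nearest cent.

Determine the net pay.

$1,130.16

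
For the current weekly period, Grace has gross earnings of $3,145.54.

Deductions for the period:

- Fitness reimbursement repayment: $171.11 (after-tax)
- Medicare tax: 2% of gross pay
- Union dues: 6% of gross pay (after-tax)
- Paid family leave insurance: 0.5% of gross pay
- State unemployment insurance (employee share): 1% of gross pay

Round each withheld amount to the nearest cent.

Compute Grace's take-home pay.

$2,675.60

Medicare tax: $3,145.54 × 0.02 = $62.91
State unemployment insurance (employee share): $3,145.54 × 0.01 = $31.46
Paid family leave insurance: $3,145.54 × 0.005 = $15.73
Union dues: $3,145.54 × 0.06 = $188.73
Fitness reimbursement repayment: $171.11
Total deductions = $62.91 + $31.46 + $15.73 + $188.73 + $171.11 = $469.94
Net pay = $3,145.54 − $469.94 = $2,675.60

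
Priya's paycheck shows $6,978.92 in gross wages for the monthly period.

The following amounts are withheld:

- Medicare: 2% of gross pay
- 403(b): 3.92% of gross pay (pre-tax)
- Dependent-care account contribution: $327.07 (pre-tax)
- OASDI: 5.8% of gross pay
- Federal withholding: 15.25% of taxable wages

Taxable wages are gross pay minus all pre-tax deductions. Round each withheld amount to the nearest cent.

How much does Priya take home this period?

$4,861.23

403(b): $6,978.92 × 0.0392 = $273.57
Dependent-care account contribution: $327.07
Pre-tax total = $273.57 + $327.07 = $600.64
Taxable wages = $6,978.92 − $600.64 = $6,378.28
Federal withholding: $6,378.28 × 0.1525 = $972.69
Medicare: $6,978.92 × 0.02 = $139.58
OASDI: $6,978.92 × 0.058 = $404.78
Total deductions = $273.57 + $327.07 + $972.69 + $139.58 + $404.78 = $2,117.69
Net pay = $6,978.92 − $2,117.69 = $4,861.23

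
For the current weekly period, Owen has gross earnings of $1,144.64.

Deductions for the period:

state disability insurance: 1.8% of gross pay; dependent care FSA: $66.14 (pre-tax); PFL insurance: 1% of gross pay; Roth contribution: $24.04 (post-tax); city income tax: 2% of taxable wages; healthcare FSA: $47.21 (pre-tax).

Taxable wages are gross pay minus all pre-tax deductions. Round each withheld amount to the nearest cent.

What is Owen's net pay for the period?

Dependent care FSA: $66.14
Healthcare FSA: $47.21
Pre-tax total = $66.14 + $47.21 = $113.35
Taxable wages = $1,144.64 − $113.35 = $1,031.29
City income tax: $1,031.29 × 0.02 = $20.63
State disability insurance: $1,144.64 × 0.018 = $20.60
PFL insurance: $1,144.64 × 0.01 = $11.45
Roth contribution: $24.04
Total deductions = $66.14 + $47.21 + $20.63 + $20.60 + $11.45 + $24.04 = $190.07
Net pay = $1,144.64 − $190.07 = $954.57

$954.57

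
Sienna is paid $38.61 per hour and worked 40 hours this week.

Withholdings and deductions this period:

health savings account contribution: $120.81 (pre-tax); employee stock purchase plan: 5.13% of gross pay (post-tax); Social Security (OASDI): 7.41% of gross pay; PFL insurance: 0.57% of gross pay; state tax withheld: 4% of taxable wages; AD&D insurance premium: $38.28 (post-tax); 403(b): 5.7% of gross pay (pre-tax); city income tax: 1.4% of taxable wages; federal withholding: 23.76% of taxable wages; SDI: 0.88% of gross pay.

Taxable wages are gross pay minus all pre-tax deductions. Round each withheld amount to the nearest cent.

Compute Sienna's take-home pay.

$691.77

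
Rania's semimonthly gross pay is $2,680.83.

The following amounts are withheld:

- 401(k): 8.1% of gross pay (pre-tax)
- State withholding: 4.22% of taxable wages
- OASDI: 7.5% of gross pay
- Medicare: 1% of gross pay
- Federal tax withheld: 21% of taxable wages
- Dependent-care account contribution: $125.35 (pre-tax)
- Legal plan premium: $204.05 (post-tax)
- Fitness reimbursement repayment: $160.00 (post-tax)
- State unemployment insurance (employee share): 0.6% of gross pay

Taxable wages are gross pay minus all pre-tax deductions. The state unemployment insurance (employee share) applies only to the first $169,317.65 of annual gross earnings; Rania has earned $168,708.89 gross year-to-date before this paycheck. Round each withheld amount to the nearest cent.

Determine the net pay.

401(k): $2,680.83 × 0.081 = $217.15
Dependent-care account contribution: $125.35
Pre-tax total = $217.15 + $125.35 = $342.50
Taxable wages = $2,680.83 − $342.50 = $2,338.33
State withholding: $2,338.33 × 0.0422 = $98.68
Federal tax withheld: $2,338.33 × 0.21 = $491.05
State unemployment insurance (employee share): only $169,317.65 − $168,708.89 = $608.76 of this check is subject → $608.76 × 0.006 = $3.65
OASDI: $2,680.83 × 0.075 = $201.06
Medicare: $2,680.83 × 0.01 = $26.81
Legal plan premium: $204.05
Fitness reimbursement repayment: $160.00
Total deductions = $217.15 + $125.35 + $98.68 + $491.05 + $3.65 + $201.06 + $26.81 + $204.05 + $160.00 = $1,527.80
Net pay = $2,680.83 − $1,527.80 = $1,153.03

$1,153.03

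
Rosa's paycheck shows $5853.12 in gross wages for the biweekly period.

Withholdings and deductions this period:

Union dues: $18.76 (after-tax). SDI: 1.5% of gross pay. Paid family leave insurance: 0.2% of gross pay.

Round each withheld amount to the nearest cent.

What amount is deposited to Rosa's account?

$5734.85

Paid family leave insurance: $5853.12 × 0.002 = $11.71
SDI: $5853.12 × 0.015 = $87.80
Union dues: $18.76
Total deductions = $11.71 + $87.80 + $18.76 = $118.27
Net pay = $5853.12 − $118.27 = $5734.85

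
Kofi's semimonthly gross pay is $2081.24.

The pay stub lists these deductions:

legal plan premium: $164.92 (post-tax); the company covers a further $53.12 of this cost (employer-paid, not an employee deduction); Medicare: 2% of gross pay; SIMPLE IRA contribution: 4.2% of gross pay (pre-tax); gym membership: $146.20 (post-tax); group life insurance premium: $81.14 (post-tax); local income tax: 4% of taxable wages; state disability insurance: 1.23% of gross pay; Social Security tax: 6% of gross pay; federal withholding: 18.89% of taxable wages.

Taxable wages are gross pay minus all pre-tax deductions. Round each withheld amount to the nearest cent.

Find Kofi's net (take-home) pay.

$953.10

SIMPLE IRA contribution: $2081.24 × 0.042 = $87.41
Taxable wages = $2081.24 − $87.41 = $1993.83
Local income tax: $1993.83 × 0.04 = $79.75
Federal withholding: $1993.83 × 0.1889 = $376.63
Medicare: $2081.24 × 0.02 = $41.62
Social Security tax: $2081.24 × 0.06 = $124.87
State disability insurance: $2081.24 × 0.0123 = $25.60
Group life insurance premium: $81.14
Gym membership: $146.20
Legal plan premium: $164.92
(Employer's $53.12 toward legal plan premium is not withheld from the employee.)
Total deductions = $87.41 + $79.75 + $376.63 + $41.62 + $124.87 + $25.60 + $81.14 + $146.20 + $164.92 = $1128.14
Net pay = $2081.24 − $1128.14 = $953.10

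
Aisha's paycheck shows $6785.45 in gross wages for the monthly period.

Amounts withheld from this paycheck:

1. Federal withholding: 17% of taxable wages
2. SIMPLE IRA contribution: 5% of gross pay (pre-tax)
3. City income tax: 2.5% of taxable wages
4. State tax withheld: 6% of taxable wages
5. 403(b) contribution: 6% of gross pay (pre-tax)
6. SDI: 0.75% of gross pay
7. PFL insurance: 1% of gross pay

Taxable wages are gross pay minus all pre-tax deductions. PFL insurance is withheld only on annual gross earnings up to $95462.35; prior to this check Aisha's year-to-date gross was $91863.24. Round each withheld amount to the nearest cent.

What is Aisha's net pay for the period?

$4412.21

SIMPLE IRA contribution: $6785.45 × 0.05 = $339.27
403(b) contribution: $6785.45 × 0.06 = $407.13
Pre-tax total = $339.27 + $407.13 = $746.40
Taxable wages = $6785.45 − $746.40 = $6039.05
City income tax: $6039.05 × 0.025 = $150.98
Federal withholding: $6039.05 × 0.17 = $1026.64
State tax withheld: $6039.05 × 0.06 = $362.34
PFL insurance: only $95462.35 − $91863.24 = $3599.11 of this check is subject → $3599.11 × 0.01 = $35.99
SDI: $6785.45 × 0.0075 = $50.89
Total deductions = $339.27 + $407.13 + $150.98 + $1026.64 + $362.34 + $35.99 + $50.89 = $2373.24
Net pay = $6785.45 − $2373.24 = $4412.21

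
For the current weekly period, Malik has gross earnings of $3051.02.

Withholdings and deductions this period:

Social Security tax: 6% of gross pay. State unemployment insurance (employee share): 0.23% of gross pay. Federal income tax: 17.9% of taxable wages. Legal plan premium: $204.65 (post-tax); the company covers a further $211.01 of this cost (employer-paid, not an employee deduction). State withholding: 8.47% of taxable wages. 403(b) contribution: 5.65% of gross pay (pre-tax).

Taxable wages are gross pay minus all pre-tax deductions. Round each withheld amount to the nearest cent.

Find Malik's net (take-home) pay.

$1724.81

403(b) contribution: $3051.02 × 0.0565 = $172.38
Taxable wages = $3051.02 − $172.38 = $2878.64
Federal income tax: $2878.64 × 0.179 = $515.28
State withholding: $2878.64 × 0.0847 = $243.82
Social Security tax: $3051.02 × 0.06 = $183.06
State unemployment insurance (employee share): $3051.02 × 0.0023 = $7.02
Legal plan premium: $204.65
(Employer's $211.01 toward legal plan premium is not withheld from the employee.)
Total deductions = $172.38 + $515.28 + $243.82 + $183.06 + $7.02 + $204.65 = $1326.21
Net pay = $3051.02 − $1326.21 = $1724.81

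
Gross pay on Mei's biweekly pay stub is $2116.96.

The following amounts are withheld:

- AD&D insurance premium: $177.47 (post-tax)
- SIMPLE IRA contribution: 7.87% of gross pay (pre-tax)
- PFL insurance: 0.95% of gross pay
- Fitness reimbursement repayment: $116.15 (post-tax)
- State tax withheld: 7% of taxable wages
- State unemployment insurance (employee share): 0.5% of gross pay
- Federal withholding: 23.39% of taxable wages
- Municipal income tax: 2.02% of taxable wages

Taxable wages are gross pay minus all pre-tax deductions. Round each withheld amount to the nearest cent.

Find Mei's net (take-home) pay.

SIMPLE IRA contribution: $2116.96 × 0.0787 = $166.60
Taxable wages = $2116.96 − $166.60 = $1950.36
Federal withholding: $1950.36 × 0.2339 = $456.19
Municipal income tax: $1950.36 × 0.0202 = $39.40
State tax withheld: $1950.36 × 0.07 = $136.53
State unemployment insurance (employee share): $2116.96 × 0.005 = $10.58
PFL insurance: $2116.96 × 0.0095 = $20.11
AD&D insurance premium: $177.47
Fitness reimbursement repayment: $116.15
Total deductions = $166.60 + $456.19 + $39.40 + $136.53 + $10.58 + $20.11 + $177.47 + $116.15 = $1123.03
Net pay = $2116.96 − $1123.03 = $993.93

$993.93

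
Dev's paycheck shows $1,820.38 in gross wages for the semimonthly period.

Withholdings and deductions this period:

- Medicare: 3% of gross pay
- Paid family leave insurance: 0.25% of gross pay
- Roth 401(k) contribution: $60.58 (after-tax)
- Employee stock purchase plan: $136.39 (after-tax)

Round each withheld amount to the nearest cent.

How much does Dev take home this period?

$1,564.25

Medicare: $1,820.38 × 0.03 = $54.61
Paid family leave insurance: $1,820.38 × 0.0025 = $4.55
Employee stock purchase plan: $136.39
Roth 401(k) contribution: $60.58
Total deductions = $54.61 + $4.55 + $136.39 + $60.58 = $256.13
Net pay = $1,820.38 − $256.13 = $1,564.25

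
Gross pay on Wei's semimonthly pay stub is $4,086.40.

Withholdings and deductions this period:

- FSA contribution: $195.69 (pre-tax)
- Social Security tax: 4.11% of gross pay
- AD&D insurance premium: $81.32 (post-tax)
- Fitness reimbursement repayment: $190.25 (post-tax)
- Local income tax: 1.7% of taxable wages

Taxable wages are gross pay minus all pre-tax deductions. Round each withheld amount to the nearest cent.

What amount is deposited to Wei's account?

$3,385.05

FSA contribution: $195.69
Taxable wages = $4,086.40 − $195.69 = $3,890.71
Local income tax: $3,890.71 × 0.017 = $66.14
Social Security tax: $4,086.40 × 0.0411 = $167.95
Fitness reimbursement repayment: $190.25
AD&D insurance premium: $81.32
Total deductions = $195.69 + $66.14 + $167.95 + $190.25 + $81.32 = $701.35
Net pay = $4,086.40 − $701.35 = $3,385.05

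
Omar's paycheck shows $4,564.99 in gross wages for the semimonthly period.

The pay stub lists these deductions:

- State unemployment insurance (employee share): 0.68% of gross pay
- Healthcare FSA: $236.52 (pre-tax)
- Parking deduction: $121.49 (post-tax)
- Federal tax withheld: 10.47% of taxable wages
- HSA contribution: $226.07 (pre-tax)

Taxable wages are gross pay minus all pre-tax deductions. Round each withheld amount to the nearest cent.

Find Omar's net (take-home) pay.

$3,520.35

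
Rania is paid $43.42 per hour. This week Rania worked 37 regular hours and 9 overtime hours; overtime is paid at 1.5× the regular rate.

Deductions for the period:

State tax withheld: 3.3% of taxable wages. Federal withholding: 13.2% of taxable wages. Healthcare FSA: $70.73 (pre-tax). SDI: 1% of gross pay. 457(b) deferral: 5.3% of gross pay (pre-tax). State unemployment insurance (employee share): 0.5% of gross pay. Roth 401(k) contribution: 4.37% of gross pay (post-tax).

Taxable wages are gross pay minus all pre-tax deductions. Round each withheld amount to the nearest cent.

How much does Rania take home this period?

$1,546.11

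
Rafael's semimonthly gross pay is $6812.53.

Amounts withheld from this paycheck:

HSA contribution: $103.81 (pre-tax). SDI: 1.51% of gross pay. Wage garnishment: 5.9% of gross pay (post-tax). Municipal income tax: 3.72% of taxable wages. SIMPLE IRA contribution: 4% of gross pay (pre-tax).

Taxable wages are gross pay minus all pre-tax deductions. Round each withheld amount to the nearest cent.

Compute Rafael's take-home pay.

$5691.98

SIMPLE IRA contribution: $6812.53 × 0.04 = $272.50
HSA contribution: $103.81
Pre-tax total = $272.50 + $103.81 = $376.31
Taxable wages = $6812.53 − $376.31 = $6436.22
Municipal income tax: $6436.22 × 0.0372 = $239.43
SDI: $6812.53 × 0.0151 = $102.87
Wage garnishment: $6812.53 × 0.059 = $401.94
Total deductions = $272.50 + $103.81 + $239.43 + $102.87 + $401.94 = $1120.55
Net pay = $6812.53 − $1120.55 = $5691.98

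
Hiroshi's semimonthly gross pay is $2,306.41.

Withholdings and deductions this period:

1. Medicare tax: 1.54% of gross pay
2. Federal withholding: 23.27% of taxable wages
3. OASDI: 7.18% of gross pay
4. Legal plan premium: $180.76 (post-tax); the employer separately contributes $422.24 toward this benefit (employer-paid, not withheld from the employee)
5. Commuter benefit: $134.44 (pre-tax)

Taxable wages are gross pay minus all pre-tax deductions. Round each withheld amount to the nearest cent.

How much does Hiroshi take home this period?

$1,284.67

Commuter benefit: $134.44
Taxable wages = $2,306.41 − $134.44 = $2,171.97
Federal withholding: $2,171.97 × 0.2327 = $505.42
OASDI: $2,306.41 × 0.0718 = $165.60
Medicare tax: $2,306.41 × 0.0154 = $35.52
Legal plan premium: $180.76
(Employer's $422.24 toward legal plan premium is not withheld from the employee.)
Total deductions = $134.44 + $505.42 + $165.60 + $35.52 + $180.76 = $1,021.74
Net pay = $2,306.41 − $1,021.74 = $1,284.67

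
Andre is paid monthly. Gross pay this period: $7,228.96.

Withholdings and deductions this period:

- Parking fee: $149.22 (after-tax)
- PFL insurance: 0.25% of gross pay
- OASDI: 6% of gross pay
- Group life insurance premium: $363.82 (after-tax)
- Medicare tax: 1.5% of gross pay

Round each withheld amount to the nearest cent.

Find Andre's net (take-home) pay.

$6,155.68

Medicare tax: $7,228.96 × 0.015 = $108.43
PFL insurance: $7,228.96 × 0.0025 = $18.07
OASDI: $7,228.96 × 0.06 = $433.74
Parking fee: $149.22
Group life insurance premium: $363.82
Total deductions = $108.43 + $18.07 + $433.74 + $149.22 + $363.82 = $1,073.28
Net pay = $7,228.96 − $1,073.28 = $6,155.68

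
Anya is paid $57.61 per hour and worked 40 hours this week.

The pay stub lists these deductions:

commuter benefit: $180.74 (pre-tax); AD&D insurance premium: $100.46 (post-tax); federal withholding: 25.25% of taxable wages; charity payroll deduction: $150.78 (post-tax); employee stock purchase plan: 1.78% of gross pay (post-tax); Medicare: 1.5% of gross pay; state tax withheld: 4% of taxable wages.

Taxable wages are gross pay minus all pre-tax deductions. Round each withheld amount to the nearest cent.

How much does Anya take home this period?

Gross pay: 40 × $57.61 = $2304.40
Commuter benefit: $180.74
Taxable wages = $2304.40 − $180.74 = $2123.66
State tax withheld: $2123.66 × 0.04 = $84.95
Federal withholding: $2123.66 × 0.2525 = $536.22
Medicare: $2304.40 × 0.015 = $34.57
AD&D insurance premium: $100.46
Charity payroll deduction: $150.78
Employee stock purchase plan: $2304.40 × 0.0178 = $41.02
Total deductions = $180.74 + $84.95 + $536.22 + $34.57 + $100.46 + $150.78 + $41.02 = $1128.74
Net pay = $2304.40 − $1128.74 = $1175.66

$1175.66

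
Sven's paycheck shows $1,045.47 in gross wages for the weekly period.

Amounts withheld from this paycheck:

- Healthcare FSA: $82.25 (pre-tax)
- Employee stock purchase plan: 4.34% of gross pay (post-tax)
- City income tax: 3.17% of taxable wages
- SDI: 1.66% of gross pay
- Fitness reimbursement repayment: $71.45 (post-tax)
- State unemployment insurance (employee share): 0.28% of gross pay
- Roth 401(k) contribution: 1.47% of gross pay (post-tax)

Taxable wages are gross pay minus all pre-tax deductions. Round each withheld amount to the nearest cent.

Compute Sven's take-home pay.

$780.22

Healthcare FSA: $82.25
Taxable wages = $1,045.47 − $82.25 = $963.22
City income tax: $963.22 × 0.0317 = $30.53
State unemployment insurance (employee share): $1,045.47 × 0.0028 = $2.93
SDI: $1,045.47 × 0.0166 = $17.35
Fitness reimbursement repayment: $71.45
Roth 401(k) contribution: $1,045.47 × 0.0147 = $15.37
Employee stock purchase plan: $1,045.47 × 0.0434 = $45.37
Total deductions = $82.25 + $30.53 + $2.93 + $17.35 + $71.45 + $15.37 + $45.37 = $265.25
Net pay = $1,045.47 − $265.25 = $780.22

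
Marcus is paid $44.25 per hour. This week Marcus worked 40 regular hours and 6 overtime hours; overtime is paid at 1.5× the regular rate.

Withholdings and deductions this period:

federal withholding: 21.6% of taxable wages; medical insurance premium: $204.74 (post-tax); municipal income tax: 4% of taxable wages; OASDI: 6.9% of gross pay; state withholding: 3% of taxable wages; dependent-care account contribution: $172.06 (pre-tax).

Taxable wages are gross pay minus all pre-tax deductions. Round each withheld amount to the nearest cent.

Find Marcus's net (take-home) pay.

$1070.92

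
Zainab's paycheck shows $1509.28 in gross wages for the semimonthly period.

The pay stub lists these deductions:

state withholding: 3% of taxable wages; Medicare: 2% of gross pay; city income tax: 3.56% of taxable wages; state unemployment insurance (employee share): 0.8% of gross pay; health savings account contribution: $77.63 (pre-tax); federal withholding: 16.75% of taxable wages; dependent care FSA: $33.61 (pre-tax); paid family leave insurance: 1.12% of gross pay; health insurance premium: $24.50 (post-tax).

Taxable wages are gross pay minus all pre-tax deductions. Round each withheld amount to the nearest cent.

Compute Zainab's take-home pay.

$988.50

Health savings account contribution: $77.63
Dependent care FSA: $33.61
Pre-tax total = $77.63 + $33.61 = $111.24
Taxable wages = $1509.28 − $111.24 = $1398.04
State withholding: $1398.04 × 0.03 = $41.94
City income tax: $1398.04 × 0.0356 = $49.77
Federal withholding: $1398.04 × 0.1675 = $234.17
Paid family leave insurance: $1509.28 × 0.0112 = $16.90
State unemployment insurance (employee share): $1509.28 × 0.008 = $12.07
Medicare: $1509.28 × 0.02 = $30.19
Health insurance premium: $24.50
Total deductions = $77.63 + $33.61 + $41.94 + $49.77 + $234.17 + $16.90 + $12.07 + $30.19 + $24.50 = $520.78
Net pay = $1509.28 − $520.78 = $988.50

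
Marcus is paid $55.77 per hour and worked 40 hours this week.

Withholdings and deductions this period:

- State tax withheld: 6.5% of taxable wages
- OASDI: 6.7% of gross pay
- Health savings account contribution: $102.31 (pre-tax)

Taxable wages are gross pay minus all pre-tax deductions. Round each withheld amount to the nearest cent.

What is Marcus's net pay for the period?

$1840.68

Gross pay: 40 × $55.77 = $2230.80
Health savings account contribution: $102.31
Taxable wages = $2230.80 − $102.31 = $2128.49
State tax withheld: $2128.49 × 0.065 = $138.35
OASDI: $2230.80 × 0.067 = $149.46
Total deductions = $102.31 + $138.35 + $149.46 = $390.12
Net pay = $2230.80 − $390.12 = $1840.68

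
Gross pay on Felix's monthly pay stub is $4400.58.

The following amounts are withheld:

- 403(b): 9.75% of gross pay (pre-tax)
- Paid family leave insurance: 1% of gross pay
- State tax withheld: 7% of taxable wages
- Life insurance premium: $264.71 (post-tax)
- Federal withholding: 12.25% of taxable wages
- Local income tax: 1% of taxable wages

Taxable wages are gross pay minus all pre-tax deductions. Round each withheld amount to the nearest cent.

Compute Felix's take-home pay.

$2858.56

403(b): $4400.58 × 0.0975 = $429.06
Taxable wages = $4400.58 − $429.06 = $3971.52
Local income tax: $3971.52 × 0.01 = $39.72
Federal withholding: $3971.52 × 0.1225 = $486.51
State tax withheld: $3971.52 × 0.07 = $278.01
Paid family leave insurance: $4400.58 × 0.01 = $44.01
Life insurance premium: $264.71
Total deductions = $429.06 + $39.72 + $486.51 + $278.01 + $44.01 + $264.71 = $1542.02
Net pay = $4400.58 − $1542.02 = $2858.56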